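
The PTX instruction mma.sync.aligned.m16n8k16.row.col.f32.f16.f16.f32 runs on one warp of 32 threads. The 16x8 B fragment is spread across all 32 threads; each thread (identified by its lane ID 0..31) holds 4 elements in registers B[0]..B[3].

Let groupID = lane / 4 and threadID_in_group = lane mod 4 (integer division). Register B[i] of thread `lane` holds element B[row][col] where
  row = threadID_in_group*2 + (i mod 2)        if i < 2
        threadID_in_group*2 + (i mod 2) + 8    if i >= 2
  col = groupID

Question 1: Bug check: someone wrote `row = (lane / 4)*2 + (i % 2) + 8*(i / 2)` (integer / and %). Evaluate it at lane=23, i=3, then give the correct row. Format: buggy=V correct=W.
`(lane / 4)*2 + (i % 2) + 8*(i / 2)`[23,3]⇒19
23: gr=5,th=3
[3] (3*2+1+8,5) = (15,5)
row: 19 vs 15

buggy=19 correct=15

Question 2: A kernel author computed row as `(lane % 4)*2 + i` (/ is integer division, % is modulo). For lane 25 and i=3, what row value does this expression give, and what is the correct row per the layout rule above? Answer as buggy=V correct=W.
`(lane % 4)*2 + i`[25,3]->5
lane 25->25/4=6, 25 mod 4=1
i=3  r:2·1+1+8->11  c:6
row: 5 vs 11

buggy=5 correct=11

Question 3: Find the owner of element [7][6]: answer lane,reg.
27,1

c=6→G=6  r=7→rhi=0,T=3,p=1
L=6*4+3=27  i=0*2+1=1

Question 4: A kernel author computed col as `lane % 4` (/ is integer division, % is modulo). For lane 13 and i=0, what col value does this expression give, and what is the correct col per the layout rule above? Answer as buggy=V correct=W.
buggy=1 correct=3

`lane % 4`[13,0]->1
L=13->g=13>>2=3, t=13&3=1
[0]->row 1·2+0+0=2  col g=3
col: 1 vs 3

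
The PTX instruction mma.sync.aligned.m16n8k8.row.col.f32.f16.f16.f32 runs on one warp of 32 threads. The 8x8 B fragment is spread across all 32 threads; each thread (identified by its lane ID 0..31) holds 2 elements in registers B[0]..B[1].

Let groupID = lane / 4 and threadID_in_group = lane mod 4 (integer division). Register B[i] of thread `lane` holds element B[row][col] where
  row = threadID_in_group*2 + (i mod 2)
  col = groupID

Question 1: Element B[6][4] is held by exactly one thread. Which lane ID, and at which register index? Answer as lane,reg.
c=4→G=4  r=6→T=3,p=0
L=4*4+3=19  i=0=0

19,0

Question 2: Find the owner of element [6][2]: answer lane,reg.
c:2=>grp=2  r:6=>tig=3,lo=0
L=2*4+3=11  i=0=0

11,0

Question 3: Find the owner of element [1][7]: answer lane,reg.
28,1

c=7→G=7  r=1→T=0,p=1
L=7*4+0=28  i=1=1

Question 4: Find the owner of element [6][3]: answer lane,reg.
15,0

c:3=>grp=3  r:6=>tig=3,lo=0
L=3*4+3=15  i=0=0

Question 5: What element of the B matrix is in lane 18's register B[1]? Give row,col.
5,4

L=18⇒gr=18>>2=4, th=18&3=2
[1]⇒row 2·2+1=5  col gr=4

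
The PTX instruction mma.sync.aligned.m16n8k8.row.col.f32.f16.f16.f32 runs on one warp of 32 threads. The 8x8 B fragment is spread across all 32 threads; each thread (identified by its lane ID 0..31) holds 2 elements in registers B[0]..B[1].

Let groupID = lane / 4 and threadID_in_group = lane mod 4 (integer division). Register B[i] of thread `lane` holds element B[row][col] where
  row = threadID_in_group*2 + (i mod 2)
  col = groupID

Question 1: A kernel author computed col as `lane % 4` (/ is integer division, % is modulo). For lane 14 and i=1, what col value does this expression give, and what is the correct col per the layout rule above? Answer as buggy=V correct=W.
`lane % 4`[14,1]->2
lane 14->14/4=3, 14 mod 4=2
i=1  r:2·2+1->5  c:3
col: 2 vs 3

buggy=2 correct=3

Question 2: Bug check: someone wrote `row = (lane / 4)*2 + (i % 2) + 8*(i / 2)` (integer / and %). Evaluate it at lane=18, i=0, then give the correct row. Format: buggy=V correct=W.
buggy=8 correct=4

`(lane / 4)*2 + (i % 2) + 8*(i / 2)`[18,0]⇒8
lane 18: gr=4 (18/4), th=2 (18%4)
i=0: r=2*2+0=4, c=gr=4
row: 8 vs 4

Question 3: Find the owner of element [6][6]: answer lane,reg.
27,0

c: 6->gid=6  r: 6->tid=3,i&1=0
L=6*4+3=27  i=0=0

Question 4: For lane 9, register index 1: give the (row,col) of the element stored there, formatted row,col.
9: gid=2,tid=1
[1] (1*2+1,2) = (3,2)

3,2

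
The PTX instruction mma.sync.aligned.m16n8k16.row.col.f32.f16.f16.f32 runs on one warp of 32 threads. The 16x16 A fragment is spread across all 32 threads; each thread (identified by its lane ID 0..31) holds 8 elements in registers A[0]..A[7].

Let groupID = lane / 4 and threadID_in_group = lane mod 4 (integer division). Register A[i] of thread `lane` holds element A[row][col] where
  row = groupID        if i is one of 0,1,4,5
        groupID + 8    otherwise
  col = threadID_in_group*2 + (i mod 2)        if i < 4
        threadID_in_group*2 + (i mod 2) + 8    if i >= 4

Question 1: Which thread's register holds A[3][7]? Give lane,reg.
15,1

r=3⇒gr=3,Rb=0  c=7⇒Cb=0,th=3,odd=1
L=3*4+3=15  i=0*4+0*2+1=1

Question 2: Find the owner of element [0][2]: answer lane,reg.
1,0

r=0→G=0,rhi=0  c=2→chi=0,T=1,p=0
L=0*4+1=1  i=0*4+0*2+0=0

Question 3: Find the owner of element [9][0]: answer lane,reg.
r:9=>grp=1,rB=1  c:0=>cB=0,tig=0,lo=0
L=1*4+0=4  i=0*4+1*2+0=2

4,2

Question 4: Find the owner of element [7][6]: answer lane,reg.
31,0

r:7=>grp=7,rB=0  c:6=>cB=0,tig=3,lo=0
L=7*4+3=31  i=0*4+0*2+0=0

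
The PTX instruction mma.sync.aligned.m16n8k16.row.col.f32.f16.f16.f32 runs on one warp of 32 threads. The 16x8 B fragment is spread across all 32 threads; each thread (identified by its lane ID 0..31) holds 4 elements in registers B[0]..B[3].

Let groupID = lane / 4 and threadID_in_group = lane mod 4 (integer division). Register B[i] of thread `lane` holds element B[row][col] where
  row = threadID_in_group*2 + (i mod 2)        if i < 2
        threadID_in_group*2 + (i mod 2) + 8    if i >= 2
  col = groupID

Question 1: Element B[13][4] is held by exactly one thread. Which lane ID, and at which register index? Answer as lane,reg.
18,3

c=4⇒gr=4  r=13⇒Rb=1,th=2,odd=1
L=4*4+2=18  i=1*2+1=3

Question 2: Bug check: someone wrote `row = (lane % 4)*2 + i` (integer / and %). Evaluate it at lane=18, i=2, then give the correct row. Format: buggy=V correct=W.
`(lane % 4)*2 + i`[18,2]→6
lane 18: G=4 (18/4), T=2 (18%4)
i=2: r=2*2+0+8=12, c=G=4
row: 6 vs 12

buggy=6 correct=12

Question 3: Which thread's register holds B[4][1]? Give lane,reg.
6,0

c=1⇒gr=1  r=4⇒Rb=0,th=2,odd=0
L=1*4+2=6  i=0*2+0=0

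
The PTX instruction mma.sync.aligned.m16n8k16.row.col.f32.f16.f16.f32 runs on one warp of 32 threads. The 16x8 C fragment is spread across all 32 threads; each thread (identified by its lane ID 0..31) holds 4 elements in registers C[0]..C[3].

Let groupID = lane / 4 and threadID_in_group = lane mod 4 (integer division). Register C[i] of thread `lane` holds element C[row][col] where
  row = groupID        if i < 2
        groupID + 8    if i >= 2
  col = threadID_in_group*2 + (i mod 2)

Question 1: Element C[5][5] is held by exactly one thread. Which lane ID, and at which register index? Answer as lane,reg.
22,1

r=5->g=5,rb=0  c=5->t=2,b0=1
L=5*4+2=22  i=0*2+1=1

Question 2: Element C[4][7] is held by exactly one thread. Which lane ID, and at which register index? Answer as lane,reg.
19,1

r=4⇒gr=4,Rb=0  c=7⇒th=3,odd=1
L=4*4+3=19  i=0*2+1=1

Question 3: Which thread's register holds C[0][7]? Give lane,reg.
3,1

r:0=>grp=0,rB=0  c:7=>tig=3,lo=1
L=0*4+3=3  i=0*2+1=1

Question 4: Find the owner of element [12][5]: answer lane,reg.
18,3

r=12->g=4,rb=1  c=5->t=2,b0=1
L=4*4+2=18  i=1*2+1=3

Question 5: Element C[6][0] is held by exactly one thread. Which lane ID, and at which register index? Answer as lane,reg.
24,0

r: 6->gid=6,r8=0  c: 0->tid=0,i&1=0
L=6*4+0=24  i=0*2+0=0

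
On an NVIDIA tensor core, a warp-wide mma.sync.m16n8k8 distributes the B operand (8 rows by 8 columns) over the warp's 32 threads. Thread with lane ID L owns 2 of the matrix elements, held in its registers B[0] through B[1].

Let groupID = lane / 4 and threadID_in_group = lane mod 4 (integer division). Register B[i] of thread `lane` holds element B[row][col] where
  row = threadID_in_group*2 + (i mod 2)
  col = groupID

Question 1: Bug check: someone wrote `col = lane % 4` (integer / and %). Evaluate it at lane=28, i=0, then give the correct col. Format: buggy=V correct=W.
buggy=0 correct=7

`lane % 4`[28,0]->0
lane 28->28/4=7, 28 mod 4=0
i=0  r:2·0+0->0  c:7
col: 0 vs 7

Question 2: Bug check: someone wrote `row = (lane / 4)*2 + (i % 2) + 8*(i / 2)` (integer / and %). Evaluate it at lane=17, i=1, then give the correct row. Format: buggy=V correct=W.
buggy=9 correct=3

`(lane / 4)*2 + (i % 2) + 8*(i / 2)`[17,1]->9
lane 17: gid=4 (17/4), tid=1 (17%4)
i=1: r=1*2+1=3, c=gid=4
row: 9 vs 3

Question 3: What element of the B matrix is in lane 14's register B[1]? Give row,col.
5,3

lane 14: gr=3 (14/4), th=2 (14%4)
i=1: r=2*2+1=5, c=gr=3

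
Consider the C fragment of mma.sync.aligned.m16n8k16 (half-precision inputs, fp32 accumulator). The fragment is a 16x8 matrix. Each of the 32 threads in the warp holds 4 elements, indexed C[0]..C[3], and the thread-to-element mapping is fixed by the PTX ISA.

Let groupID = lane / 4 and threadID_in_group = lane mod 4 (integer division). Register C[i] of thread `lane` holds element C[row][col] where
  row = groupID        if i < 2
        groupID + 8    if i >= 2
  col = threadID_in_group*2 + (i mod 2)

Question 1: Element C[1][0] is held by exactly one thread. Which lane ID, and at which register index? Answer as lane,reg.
4,0

r=1⇒gr=1,Rb=0  c=0⇒th=0,odd=0
L=1*4+0=4  i=0*2+0=0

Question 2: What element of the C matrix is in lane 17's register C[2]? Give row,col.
17: gr=4,th=1
[2] (4+8,1*2+0) = (12,2)

12,2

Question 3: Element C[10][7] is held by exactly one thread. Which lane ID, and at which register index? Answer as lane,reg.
11,3

r: 10->gid=2,r8=1  c: 7->tid=3,i&1=1
L=2*4+3=11  i=1*2+1=3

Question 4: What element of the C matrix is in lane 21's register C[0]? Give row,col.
5,2

lane 21: gr=5 (21/4), th=1 (21%4)
i=0: r=5+0=5, c=1*2+0=2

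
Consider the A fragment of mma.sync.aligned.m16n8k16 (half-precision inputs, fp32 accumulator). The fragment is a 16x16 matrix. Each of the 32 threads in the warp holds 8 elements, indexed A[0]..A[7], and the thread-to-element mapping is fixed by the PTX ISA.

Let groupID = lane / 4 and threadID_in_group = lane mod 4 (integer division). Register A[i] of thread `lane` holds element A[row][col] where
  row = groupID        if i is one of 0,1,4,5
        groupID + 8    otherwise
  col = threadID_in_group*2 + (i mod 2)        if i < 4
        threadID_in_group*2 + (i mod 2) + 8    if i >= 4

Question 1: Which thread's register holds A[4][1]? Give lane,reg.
r=4->g=4,rb=0  c=1->cb=0,t=0,b0=1
L=4*4+0=16  i=0*4+0*2+1=1

16,1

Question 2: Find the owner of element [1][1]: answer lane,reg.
r=1⇒gr=1,Rb=0  c=1⇒Cb=0,th=0,odd=1
L=1*4+0=4  i=0*4+0*2+1=1

4,1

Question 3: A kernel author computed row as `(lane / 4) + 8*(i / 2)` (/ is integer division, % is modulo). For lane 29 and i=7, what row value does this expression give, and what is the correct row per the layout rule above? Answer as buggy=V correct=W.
buggy=31 correct=15

`(lane / 4) + 8*(i / 2)`[29,7]⇒31
lane 29: gr=7 (29/4), th=1 (29%4)
i=7: r=7+8=15, c=1*2+1+8=11
row: 31 vs 15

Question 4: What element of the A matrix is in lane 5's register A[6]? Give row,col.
lane 5⇒5/4=1, 5 mod 4=1
i=6  r:1+8⇒9  c:2·1+0+8⇒10

9,10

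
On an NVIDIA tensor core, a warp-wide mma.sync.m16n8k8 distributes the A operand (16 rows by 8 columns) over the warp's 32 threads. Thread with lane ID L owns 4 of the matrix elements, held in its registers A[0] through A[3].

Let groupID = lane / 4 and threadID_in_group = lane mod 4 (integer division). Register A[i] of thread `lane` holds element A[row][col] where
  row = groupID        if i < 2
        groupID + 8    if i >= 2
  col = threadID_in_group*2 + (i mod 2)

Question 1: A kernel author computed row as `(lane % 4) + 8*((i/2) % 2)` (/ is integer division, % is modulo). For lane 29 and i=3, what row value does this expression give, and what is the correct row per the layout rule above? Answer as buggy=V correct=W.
buggy=9 correct=15

`(lane % 4) + 8*((i/2) % 2)`[29,3]→9
lane 29→29/4=7, 29 mod 4=1
i=3  r:7+8→15  c:2·1+1→3
row: 9 vs 15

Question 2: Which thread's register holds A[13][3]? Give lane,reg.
r:13=>grp=5,rB=1  c:3=>tig=1,lo=1
L=5*4+1=21  i=1*2+1=3

21,3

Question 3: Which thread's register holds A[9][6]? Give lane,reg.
r: 9->gid=1,r8=1  c: 6->tid=3,i&1=0
L=1*4+3=7  i=1*2+0=2

7,2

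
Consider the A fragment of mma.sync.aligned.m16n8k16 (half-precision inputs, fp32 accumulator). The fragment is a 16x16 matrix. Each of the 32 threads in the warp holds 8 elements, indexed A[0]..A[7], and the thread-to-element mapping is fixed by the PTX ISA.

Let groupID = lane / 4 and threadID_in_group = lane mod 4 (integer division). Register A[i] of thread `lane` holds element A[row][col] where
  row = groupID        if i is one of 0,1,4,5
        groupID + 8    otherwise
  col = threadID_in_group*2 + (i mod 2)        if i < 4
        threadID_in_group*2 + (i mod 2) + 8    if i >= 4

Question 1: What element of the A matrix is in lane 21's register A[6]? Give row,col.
13,10

21: g=5,t=1
[6] (5+8,1*2+0+8) = (13,10)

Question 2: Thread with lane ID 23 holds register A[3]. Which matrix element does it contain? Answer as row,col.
23: G=5,T=3
[3] (5+8,3*2+1+0) = (13,7)

13,7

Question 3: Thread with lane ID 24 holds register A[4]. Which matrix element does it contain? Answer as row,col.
lane 24: G=6 (24/4), T=0 (24%4)
i=4: r=6+0=6, c=0*2+0+8=8

6,8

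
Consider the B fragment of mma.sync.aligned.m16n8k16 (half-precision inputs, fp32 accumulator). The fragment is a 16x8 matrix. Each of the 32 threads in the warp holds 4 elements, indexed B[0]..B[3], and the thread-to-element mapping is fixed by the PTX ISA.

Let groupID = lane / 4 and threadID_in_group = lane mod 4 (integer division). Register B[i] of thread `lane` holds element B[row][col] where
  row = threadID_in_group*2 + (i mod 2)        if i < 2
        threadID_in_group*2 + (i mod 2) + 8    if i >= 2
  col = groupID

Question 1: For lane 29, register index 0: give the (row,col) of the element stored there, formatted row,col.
lane 29⇒29/4=7, 29 mod 4=1
i=0  r:2·1+0+0⇒2  c:7

2,7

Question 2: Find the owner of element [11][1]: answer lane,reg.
c=1->g=1  r=11->rb=1,t=1,b0=1
L=1*4+1=5  i=1*2+1=3

5,3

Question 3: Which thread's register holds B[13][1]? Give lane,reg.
6,3

c=1→G=1  r=13→rhi=1,T=2,p=1
L=1*4+2=6  i=1*2+1=3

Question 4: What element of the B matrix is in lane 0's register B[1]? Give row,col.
lane 0→0/4=0, 0 mod 4=0
i=1  r:2·0+1+0→1  c:0

1,0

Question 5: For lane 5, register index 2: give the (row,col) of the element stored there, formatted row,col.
L=5→G=5>>2=1, T=5&3=1
[2]→row 1·2+0+8=10  col G=1

10,1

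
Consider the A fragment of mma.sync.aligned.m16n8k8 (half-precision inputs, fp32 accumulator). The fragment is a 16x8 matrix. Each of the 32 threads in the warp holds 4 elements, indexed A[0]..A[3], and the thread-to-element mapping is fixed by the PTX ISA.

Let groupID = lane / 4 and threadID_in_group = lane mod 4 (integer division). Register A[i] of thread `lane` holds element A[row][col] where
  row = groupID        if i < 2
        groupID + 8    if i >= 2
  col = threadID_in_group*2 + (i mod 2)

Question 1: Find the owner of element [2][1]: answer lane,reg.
8,1

r=2→G=2,rhi=0  c=1→T=0,p=1
L=2*4+0=8  i=0*2+1=1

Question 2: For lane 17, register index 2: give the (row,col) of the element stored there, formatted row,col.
12,2

17: grp=4,tig=1
[2] (4+8,1*2+0) = (12,2)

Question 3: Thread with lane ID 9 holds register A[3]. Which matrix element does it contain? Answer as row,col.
10,3

9: G=2,T=1
[3] (2+8,1*2+1) = (10,3)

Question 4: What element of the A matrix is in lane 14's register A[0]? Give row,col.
14: G=3,T=2
[0] (3+0,2*2+0) = (3,4)

3,4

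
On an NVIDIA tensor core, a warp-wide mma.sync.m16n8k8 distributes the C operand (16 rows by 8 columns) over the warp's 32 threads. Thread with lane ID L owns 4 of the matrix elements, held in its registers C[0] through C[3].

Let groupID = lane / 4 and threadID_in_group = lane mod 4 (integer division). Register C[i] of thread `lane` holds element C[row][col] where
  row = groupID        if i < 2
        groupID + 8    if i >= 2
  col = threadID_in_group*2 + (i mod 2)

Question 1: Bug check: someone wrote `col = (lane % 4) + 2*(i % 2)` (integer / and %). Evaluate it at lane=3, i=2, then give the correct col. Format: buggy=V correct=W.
buggy=3 correct=6

`(lane % 4) + 2*(i % 2)`[3,2]→3
lane 3: G=0 (3/4), T=3 (3%4)
i=2: r=0+8=8, c=3*2+0=6
col: 3 vs 6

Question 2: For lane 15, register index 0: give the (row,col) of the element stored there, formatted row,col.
3,6

15: gid=3,tid=3
[0] (3+0,3*2+0) = (3,6)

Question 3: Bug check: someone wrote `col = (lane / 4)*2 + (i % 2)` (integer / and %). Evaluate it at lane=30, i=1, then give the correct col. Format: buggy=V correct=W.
`(lane / 4)*2 + (i % 2)`[30,1]⇒15
30: gr=7,th=2
[1] (7+0,2*2+1) = (7,5)
col: 15 vs 5

buggy=15 correct=5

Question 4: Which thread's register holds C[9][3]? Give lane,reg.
r=9->g=1,rb=1  c=3->t=1,b0=1
L=1*4+1=5  i=1*2+1=3

5,3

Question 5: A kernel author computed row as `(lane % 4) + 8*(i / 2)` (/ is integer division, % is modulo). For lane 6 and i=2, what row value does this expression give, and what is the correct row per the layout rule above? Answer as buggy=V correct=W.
`(lane % 4) + 8*(i / 2)`[6,2]->10
lane 6->6/4=1, 6 mod 4=2
i=2  r:1+8->9  c:2·2+0->4
row: 10 vs 9

buggy=10 correct=9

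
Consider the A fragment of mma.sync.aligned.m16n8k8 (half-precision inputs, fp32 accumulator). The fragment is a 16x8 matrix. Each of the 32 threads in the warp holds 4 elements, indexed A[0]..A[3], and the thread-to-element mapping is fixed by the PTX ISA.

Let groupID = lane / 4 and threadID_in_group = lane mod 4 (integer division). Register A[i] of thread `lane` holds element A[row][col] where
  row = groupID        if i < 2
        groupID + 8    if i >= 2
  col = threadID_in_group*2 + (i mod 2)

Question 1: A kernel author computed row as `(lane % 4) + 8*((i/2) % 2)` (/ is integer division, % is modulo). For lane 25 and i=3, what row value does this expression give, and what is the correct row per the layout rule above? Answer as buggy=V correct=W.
buggy=9 correct=14

`(lane % 4) + 8*((i/2) % 2)`[25,3]->9
25: gid=6,tid=1
[3] (6+8,1*2+1) = (14,3)
row: 9 vs 14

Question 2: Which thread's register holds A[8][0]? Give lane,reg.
0,2

r=8->g=0,rb=1  c=0->t=0,b0=0
L=0*4+0=0  i=1*2+0=2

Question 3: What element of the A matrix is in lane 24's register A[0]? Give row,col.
6,0

L=24=>grp=24>>2=6, tig=24&3=0
[0]=>row 6+0=6  col 0·2+0=0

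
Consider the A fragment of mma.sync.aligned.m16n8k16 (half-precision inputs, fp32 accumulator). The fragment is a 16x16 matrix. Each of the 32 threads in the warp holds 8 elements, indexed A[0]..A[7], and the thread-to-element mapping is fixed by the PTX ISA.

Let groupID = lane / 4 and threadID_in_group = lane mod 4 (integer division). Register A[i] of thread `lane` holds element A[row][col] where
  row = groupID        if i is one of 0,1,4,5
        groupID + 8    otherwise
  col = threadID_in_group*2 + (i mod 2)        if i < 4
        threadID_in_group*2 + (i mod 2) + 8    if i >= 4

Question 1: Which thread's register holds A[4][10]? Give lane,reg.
r=4→G=4,rhi=0  c=10→chi=1,T=1,p=0
L=4*4+1=17  i=1*4+0*2+0=4

17,4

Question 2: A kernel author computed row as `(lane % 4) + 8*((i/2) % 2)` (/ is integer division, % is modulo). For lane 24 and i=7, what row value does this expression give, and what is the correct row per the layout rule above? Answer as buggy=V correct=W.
buggy=8 correct=14

`(lane % 4) + 8*((i/2) % 2)`[24,7]->8
lane 24->24/4=6, 24 mod 4=0
i=7  r:6+8->14  c:2·0+1+8->9
row: 8 vs 14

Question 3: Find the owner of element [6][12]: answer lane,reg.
26,4

r=6->g=6,rb=0  c=12->cb=1,t=2,b0=0
L=6*4+2=26  i=1*4+0*2+0=4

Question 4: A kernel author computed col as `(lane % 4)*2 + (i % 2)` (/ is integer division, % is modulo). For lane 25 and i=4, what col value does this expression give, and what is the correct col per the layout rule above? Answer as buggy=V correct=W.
buggy=2 correct=10

`(lane % 4)*2 + (i % 2)`[25,4]=>2
lane 25: grp=6 (25/4), tig=1 (25%4)
i=4: r=6+0=6, c=1*2+0+8=10
col: 2 vs 10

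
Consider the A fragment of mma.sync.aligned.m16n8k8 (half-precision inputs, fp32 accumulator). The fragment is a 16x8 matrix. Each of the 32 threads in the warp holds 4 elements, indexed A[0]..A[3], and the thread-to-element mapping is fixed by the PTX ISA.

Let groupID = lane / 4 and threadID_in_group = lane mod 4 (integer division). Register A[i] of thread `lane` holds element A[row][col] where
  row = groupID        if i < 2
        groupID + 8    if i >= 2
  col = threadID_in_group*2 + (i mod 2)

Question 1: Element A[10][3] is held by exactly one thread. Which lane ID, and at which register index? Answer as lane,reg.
r:10=>grp=2,rB=1  c:3=>tig=1,lo=1
L=2*4+1=9  i=1*2+1=3

9,3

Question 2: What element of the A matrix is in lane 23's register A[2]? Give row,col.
13,6

23: gr=5,th=3
[2] (5+8,3*2+0) = (13,6)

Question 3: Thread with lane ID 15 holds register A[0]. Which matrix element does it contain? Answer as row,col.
3,6

lane 15: g=3 (15/4), t=3 (15%4)
i=0: r=3+0=3, c=3*2+0=6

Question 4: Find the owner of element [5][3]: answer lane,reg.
21,1

r=5->g=5,rb=0  c=3->t=1,b0=1
L=5*4+1=21  i=0*2+1=1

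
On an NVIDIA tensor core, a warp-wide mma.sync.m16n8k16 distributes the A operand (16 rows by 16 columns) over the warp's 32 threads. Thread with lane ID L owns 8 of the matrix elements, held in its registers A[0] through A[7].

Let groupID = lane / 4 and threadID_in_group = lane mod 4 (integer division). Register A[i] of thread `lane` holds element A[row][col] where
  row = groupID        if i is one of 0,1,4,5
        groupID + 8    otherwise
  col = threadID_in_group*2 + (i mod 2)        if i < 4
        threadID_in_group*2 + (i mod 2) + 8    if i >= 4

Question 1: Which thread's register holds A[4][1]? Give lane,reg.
r=4→G=4,rhi=0  c=1→chi=0,T=0,p=1
L=4*4+0=16  i=0*4+0*2+1=1

16,1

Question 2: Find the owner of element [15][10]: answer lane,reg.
29,6

r=15->g=7,rb=1  c=10->cb=1,t=1,b0=0
L=7*4+1=29  i=1*4+1*2+0=6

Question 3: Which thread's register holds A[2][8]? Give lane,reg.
8,4

r=2⇒gr=2,Rb=0  c=8⇒Cb=1,th=0,odd=0
L=2*4+0=8  i=1*4+0*2+0=4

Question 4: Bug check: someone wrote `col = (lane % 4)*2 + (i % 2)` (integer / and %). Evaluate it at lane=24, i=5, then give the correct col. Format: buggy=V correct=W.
buggy=1 correct=9

`(lane % 4)*2 + (i % 2)`[24,5]→1
lane 24→24/4=6, 24 mod 4=0
i=5  r:6+0→6  c:2·0+1+8→9
col: 1 vs 9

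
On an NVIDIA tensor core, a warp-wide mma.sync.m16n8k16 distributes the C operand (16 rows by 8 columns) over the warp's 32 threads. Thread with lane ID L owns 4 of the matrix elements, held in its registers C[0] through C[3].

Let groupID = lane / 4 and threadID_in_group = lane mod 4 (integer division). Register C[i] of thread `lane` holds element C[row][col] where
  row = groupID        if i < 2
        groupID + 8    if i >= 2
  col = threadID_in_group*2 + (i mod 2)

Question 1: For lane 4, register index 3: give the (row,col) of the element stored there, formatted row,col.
9,1

lane 4=>4/4=1, 4 mod 4=0
i=3  r:1+8=>9  c:2·0+1=>1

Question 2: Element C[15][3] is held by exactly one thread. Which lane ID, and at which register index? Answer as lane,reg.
29,3

r=15⇒gr=7,Rb=1  c=3⇒th=1,odd=1
L=7*4+1=29  i=1*2+1=3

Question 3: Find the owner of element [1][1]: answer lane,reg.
r:1=>grp=1,rB=0  c:1=>tig=0,lo=1
L=1*4+0=4  i=0*2+1=1

4,1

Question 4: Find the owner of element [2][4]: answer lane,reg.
r=2->g=2,rb=0  c=4->t=2,b0=0
L=2*4+2=10  i=0*2+0=0

10,0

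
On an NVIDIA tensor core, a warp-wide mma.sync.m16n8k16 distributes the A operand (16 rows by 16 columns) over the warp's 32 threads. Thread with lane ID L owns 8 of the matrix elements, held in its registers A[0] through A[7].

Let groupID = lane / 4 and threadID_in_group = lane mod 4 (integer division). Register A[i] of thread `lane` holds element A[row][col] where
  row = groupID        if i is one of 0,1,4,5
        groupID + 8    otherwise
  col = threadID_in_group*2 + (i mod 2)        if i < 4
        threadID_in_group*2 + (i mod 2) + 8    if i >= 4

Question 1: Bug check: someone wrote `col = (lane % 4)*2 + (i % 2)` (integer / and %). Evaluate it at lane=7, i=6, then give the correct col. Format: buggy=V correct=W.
buggy=6 correct=14

`(lane % 4)*2 + (i % 2)`[7,6]->6
7: g=1,t=3
[6] (1+8,3*2+0+8) = (9,14)
col: 6 vs 14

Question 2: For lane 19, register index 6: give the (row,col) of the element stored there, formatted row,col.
12,14

19: g=4,t=3
[6] (4+8,3*2+0+8) = (12,14)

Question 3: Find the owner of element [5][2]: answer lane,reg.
21,0

r=5→G=5,rhi=0  c=2→chi=0,T=1,p=0
L=5*4+1=21  i=0*4+0*2+0=0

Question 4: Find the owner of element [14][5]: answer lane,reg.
26,3

r=14→G=6,rhi=1  c=5→chi=0,T=2,p=1
L=6*4+2=26  i=0*4+1*2+1=3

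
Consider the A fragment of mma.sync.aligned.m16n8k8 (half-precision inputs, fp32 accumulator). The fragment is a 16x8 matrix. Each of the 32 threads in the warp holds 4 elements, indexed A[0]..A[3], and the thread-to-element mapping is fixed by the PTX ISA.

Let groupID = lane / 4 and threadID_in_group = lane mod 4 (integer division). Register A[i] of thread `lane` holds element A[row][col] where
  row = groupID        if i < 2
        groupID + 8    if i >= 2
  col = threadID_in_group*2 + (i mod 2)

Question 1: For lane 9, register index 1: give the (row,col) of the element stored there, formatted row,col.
lane 9: G=2 (9/4), T=1 (9%4)
i=1: r=2+0=2, c=1*2+1=3

2,3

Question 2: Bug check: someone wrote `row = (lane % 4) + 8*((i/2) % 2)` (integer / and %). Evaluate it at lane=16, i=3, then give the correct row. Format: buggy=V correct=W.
buggy=8 correct=12

`(lane % 4) + 8*((i/2) % 2)`[16,3]->8
lane 16->16/4=4, 16 mod 4=0
i=3  r:4+8->12  c:2·0+1->1
row: 8 vs 12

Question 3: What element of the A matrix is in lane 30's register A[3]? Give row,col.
15,5

L=30->gid=30>>2=7, tid=30&3=2
[3]->row 7+8=15  col 2·2+1=5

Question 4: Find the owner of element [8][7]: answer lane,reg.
r=8→G=0,rhi=1  c=7→T=3,p=1
L=0*4+3=3  i=1*2+1=3

3,3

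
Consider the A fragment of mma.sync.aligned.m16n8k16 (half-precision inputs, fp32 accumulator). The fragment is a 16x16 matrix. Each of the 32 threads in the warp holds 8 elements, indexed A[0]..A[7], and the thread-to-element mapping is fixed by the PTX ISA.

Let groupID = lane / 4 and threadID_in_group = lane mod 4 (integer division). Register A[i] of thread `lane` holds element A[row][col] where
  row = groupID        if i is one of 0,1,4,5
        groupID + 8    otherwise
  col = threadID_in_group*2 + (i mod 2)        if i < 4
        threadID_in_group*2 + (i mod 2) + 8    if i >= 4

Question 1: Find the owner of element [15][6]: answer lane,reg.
r:15=>grp=7,rB=1  c:6=>cB=0,tig=3,lo=0
L=7*4+3=31  i=0*4+1*2+0=2

31,2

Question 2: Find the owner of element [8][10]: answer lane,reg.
1,6

r=8→G=0,rhi=1  c=10→chi=1,T=1,p=0
L=0*4+1=1  i=1*4+1*2+0=6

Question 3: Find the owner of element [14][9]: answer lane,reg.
r=14⇒gr=6,Rb=1  c=9⇒Cb=1,th=0,odd=1
L=6*4+0=24  i=1*4+1*2+1=7

24,7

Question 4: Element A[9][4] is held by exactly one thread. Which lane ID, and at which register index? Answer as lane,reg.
6,2

r: 9->gid=1,r8=1  c: 4->c8=0,tid=2,i&1=0
L=1*4+2=6  i=0*4+1*2+0=2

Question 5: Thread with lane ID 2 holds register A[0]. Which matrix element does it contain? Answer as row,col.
lane 2=>2/4=0, 2 mod 4=2
i=0  r:0+0=>0  c:2·2+0+0=>4

0,4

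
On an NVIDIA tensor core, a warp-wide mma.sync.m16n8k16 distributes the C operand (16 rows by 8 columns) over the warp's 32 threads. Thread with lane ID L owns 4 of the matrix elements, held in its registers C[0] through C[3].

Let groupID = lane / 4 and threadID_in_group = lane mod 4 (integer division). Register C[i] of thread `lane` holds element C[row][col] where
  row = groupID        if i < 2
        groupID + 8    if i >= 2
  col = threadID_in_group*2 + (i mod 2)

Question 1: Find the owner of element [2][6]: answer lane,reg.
11,0

r:2=>grp=2,rB=0  c:6=>tig=3,lo=0
L=2*4+3=11  i=0*2+0=0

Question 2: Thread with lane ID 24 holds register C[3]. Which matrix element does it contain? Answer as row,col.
L=24→G=24>>2=6, T=24&3=0
[3]→row 6+8=14  col 0·2+1=1

14,1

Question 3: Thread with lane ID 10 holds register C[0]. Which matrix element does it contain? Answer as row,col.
2,4

L=10->g=10>>2=2, t=10&3=2
[0]->row 2+0=2  col 2·2+0=4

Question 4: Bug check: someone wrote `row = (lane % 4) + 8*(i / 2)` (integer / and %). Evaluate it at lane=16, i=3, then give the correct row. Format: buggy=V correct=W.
`(lane % 4) + 8*(i / 2)`[16,3]⇒8
lane 16: gr=4 (16/4), th=0 (16%4)
i=3: r=4+8=12, c=0*2+1=1
row: 8 vs 12

buggy=8 correct=12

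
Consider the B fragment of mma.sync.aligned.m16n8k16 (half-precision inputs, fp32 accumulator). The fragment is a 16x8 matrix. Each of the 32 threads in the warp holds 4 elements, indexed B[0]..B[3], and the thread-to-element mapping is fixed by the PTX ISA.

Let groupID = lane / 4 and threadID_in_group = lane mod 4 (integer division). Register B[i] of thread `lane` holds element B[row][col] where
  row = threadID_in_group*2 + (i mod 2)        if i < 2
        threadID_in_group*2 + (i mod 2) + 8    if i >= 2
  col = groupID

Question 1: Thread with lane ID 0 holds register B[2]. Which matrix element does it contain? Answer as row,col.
8,0

lane 0→0/4=0, 0 mod 4=0
i=2  r:2·0+0+8→8  c:0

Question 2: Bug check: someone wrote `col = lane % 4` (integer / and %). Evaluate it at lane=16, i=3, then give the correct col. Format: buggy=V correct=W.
`lane % 4`[16,3]->0
L=16->g=16>>2=4, t=16&3=0
[3]->row 0·2+1+8=9  col g=4
col: 0 vs 4

buggy=0 correct=4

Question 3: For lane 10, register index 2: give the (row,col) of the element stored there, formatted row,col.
12,2

10: gr=2,th=2
[2] (2*2+0+8,2) = (12,2)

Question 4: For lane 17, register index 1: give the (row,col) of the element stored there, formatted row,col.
3,4

lane 17=>17/4=4, 17 mod 4=1
i=1  r:2·1+1+0=>3  c:4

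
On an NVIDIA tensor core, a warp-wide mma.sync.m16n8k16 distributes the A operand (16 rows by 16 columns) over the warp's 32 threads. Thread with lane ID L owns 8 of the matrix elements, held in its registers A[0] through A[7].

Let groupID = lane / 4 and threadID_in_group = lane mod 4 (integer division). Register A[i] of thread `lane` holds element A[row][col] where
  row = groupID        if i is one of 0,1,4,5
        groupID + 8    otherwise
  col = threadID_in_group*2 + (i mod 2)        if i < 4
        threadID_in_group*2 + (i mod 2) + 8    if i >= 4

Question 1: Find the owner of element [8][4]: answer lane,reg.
r=8->g=0,rb=1  c=4->cb=0,t=2,b0=0
L=0*4+2=2  i=0*4+1*2+0=2

2,2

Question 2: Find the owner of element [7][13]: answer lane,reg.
30,5

r: 7->gid=7,r8=0  c: 13->c8=1,tid=2,i&1=1
L=7*4+2=30  i=1*4+0*2+1=5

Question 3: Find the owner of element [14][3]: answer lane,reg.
r=14->g=6,rb=1  c=3->cb=0,t=1,b0=1
L=6*4+1=25  i=0*4+1*2+1=3

25,3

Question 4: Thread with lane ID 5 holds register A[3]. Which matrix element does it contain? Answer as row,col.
lane 5→5/4=1, 5 mod 4=1
i=3  r:1+8→9  c:2·1+1+0→3

9,3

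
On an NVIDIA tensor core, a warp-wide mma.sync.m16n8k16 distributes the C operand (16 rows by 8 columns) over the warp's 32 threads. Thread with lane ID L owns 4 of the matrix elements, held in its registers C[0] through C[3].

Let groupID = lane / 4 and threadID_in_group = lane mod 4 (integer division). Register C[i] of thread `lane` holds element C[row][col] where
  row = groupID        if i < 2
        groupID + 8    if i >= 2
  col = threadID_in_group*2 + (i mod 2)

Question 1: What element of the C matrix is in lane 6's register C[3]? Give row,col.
9,5

lane 6: gr=1 (6/4), th=2 (6%4)
i=3: r=1+8=9, c=2*2+1=5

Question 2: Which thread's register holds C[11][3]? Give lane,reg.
r=11→G=3,rhi=1  c=3→T=1,p=1
L=3*4+1=13  i=1*2+1=3

13,3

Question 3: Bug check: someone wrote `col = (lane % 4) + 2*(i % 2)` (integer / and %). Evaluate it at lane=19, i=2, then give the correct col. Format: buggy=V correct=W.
buggy=3 correct=6

`(lane % 4) + 2*(i % 2)`[19,2]⇒3
L=19⇒gr=19>>2=4, th=19&3=3
[2]⇒row 4+8=12  col 3·2+0=6
col: 3 vs 6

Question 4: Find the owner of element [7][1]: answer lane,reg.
r=7⇒gr=7,Rb=0  c=1⇒th=0,odd=1
L=7*4+0=28  i=0*2+1=1

28,1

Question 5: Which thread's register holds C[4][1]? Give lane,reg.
r: 4->gid=4,r8=0  c: 1->tid=0,i&1=1
L=4*4+0=16  i=0*2+1=1

16,1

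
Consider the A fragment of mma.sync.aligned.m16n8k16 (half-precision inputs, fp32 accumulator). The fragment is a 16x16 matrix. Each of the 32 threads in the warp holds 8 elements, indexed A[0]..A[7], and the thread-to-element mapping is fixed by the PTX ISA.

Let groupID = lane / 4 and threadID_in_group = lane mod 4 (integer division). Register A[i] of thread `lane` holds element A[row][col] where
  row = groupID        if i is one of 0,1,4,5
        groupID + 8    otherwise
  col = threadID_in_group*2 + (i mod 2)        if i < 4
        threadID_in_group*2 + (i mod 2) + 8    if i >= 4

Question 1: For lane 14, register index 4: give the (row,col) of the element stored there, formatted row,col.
3,12

lane 14->14/4=3, 14 mod 4=2
i=4  r:3+0->3  c:2·2+0+8->12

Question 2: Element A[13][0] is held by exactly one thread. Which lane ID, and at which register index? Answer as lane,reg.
20,2

r=13⇒gr=5,Rb=1  c=0⇒Cb=0,th=0,odd=0
L=5*4+0=20  i=0*4+1*2+0=2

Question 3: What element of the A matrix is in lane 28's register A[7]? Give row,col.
15,9

28: gr=7,th=0
[7] (7+8,0*2+1+8) = (15,9)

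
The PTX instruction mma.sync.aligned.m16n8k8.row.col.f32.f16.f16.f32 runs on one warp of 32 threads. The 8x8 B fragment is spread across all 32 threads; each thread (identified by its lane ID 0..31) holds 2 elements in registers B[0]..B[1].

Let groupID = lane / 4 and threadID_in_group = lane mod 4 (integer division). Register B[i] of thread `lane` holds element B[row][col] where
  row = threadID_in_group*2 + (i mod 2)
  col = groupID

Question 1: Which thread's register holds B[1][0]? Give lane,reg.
c:0=>grp=0  r:1=>tig=0,lo=1
L=0*4+0=0  i=1=1

0,1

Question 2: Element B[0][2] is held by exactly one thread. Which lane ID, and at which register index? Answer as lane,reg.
c=2→G=2  r=0→T=0,p=0
L=2*4+0=8  i=0=0

8,0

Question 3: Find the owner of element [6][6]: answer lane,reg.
27,0

c:6=>grp=6  r:6=>tig=3,lo=0
L=6*4+3=27  i=0=0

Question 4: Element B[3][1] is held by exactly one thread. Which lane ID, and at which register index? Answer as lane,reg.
5,1

c: 1->gid=1  r: 3->tid=1,i&1=1
L=1*4+1=5  i=1=1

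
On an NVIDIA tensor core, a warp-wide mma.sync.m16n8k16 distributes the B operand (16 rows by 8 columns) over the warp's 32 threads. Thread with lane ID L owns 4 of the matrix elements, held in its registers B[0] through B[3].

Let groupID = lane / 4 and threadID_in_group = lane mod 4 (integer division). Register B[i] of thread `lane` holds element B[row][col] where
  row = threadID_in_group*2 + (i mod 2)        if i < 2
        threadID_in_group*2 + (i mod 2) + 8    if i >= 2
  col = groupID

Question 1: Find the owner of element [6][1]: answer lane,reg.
7,0

c: 1->gid=1  r: 6->r8=0,tid=3,i&1=0
L=1*4+3=7  i=0*2+0=0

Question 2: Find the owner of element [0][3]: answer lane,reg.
12,0

c=3->g=3  r=0->rb=0,t=0,b0=0
L=3*4+0=12  i=0*2+0=0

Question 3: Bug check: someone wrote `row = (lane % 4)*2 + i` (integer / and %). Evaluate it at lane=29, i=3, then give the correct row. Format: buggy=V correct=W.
`(lane % 4)*2 + i`[29,3]=>5
29: grp=7,tig=1
[3] (1*2+1+8,7) = (11,7)
row: 5 vs 11

buggy=5 correct=11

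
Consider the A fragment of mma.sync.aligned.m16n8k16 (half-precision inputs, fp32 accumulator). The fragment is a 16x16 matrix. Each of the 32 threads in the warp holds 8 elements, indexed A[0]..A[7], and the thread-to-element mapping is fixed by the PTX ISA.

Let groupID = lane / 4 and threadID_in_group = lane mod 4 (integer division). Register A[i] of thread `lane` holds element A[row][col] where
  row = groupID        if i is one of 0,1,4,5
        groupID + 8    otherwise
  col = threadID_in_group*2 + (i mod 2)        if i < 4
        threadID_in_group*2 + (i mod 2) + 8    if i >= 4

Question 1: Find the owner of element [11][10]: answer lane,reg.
r=11->g=3,rb=1  c=10->cb=1,t=1,b0=0
L=3*4+1=13  i=1*4+1*2+0=6

13,6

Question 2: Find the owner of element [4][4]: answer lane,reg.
r=4->g=4,rb=0  c=4->cb=0,t=2,b0=0
L=4*4+2=18  i=0*4+0*2+0=0

18,0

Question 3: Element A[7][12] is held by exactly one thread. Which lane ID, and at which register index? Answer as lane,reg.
30,4

r:7=>grp=7,rB=0  c:12=>cB=1,tig=2,lo=0
L=7*4+2=30  i=1*4+0*2+0=4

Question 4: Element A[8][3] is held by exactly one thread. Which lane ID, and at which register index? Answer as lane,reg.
r:8=>grp=0,rB=1  c:3=>cB=0,tig=1,lo=1
L=0*4+1=1  i=0*4+1*2+1=3

1,3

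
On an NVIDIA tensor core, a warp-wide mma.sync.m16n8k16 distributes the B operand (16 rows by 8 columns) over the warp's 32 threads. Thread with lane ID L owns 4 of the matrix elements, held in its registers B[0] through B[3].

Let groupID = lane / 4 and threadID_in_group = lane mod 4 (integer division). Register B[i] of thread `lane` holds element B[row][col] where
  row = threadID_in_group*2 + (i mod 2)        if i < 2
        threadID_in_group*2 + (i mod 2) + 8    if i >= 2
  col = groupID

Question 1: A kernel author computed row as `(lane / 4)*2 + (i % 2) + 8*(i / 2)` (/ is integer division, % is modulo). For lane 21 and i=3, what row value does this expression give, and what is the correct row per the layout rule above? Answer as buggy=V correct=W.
`(lane / 4)*2 + (i % 2) + 8*(i / 2)`[21,3]->19
21: g=5,t=1
[3] (1*2+1+8,5) = (11,5)
row: 19 vs 11

buggy=19 correct=11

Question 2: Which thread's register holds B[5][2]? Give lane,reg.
10,1

c=2->g=2  r=5->rb=0,t=2,b0=1
L=2*4+2=10  i=0*2+1=1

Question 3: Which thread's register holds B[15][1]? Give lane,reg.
7,3

c=1⇒gr=1  r=15⇒Rb=1,th=3,odd=1
L=1*4+3=7  i=1*2+1=3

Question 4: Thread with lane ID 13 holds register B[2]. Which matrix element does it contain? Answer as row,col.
10,3

13: gid=3,tid=1
[2] (1*2+0+8,3) = (10,3)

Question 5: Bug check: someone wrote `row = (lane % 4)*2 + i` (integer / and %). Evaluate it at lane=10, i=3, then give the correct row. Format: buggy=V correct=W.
buggy=7 correct=13

`(lane % 4)*2 + i`[10,3]->7
lane 10->10/4=2, 10 mod 4=2
i=3  r:2·2+1+8->13  c:2
row: 7 vs 13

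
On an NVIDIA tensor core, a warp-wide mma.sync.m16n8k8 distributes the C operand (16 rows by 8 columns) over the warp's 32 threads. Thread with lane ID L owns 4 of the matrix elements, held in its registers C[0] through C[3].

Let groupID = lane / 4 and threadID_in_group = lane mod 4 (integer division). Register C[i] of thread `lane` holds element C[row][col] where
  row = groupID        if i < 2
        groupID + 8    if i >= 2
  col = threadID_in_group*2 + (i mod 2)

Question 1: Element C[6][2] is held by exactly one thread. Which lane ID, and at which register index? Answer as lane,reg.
r=6⇒gr=6,Rb=0  c=2⇒th=1,odd=0
L=6*4+1=25  i=0*2+0=0

25,0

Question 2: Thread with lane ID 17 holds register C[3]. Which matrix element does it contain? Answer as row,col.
12,3

lane 17: gid=4 (17/4), tid=1 (17%4)
i=3: r=4+8=12, c=1*2+1=3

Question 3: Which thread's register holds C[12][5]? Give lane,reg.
18,3

r=12⇒gr=4,Rb=1  c=5⇒th=2,odd=1
L=4*4+2=18  i=1*2+1=3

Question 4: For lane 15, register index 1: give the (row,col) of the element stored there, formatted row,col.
3,7

lane 15=>15/4=3, 15 mod 4=3
i=1  r:3+0=>3  c:2·3+1=>7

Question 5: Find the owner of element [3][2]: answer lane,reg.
13,0

r=3->g=3,rb=0  c=2->t=1,b0=0
L=3*4+1=13  i=0*2+0=0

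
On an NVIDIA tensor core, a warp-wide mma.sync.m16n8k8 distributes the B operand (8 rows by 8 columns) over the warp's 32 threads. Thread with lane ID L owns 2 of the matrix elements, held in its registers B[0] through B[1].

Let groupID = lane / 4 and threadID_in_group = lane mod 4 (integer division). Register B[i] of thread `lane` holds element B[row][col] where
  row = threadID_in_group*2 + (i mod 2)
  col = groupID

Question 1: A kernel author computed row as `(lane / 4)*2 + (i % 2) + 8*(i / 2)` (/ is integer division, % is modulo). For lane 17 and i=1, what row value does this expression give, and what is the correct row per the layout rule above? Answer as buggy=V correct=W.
`(lane / 4)*2 + (i % 2) + 8*(i / 2)`[17,1]=>9
L=17=>grp=17>>2=4, tig=17&3=1
[1]=>row 1·2+1=3  col grp=4
row: 9 vs 3

buggy=9 correct=3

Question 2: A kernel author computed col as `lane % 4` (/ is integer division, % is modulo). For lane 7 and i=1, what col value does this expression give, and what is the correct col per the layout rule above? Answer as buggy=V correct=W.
buggy=3 correct=1

`lane % 4`[7,1]->3
lane 7: gid=1 (7/4), tid=3 (7%4)
i=1: r=3*2+1=7, c=gid=1
col: 3 vs 1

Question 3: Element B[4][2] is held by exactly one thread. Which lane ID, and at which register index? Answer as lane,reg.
c=2⇒gr=2  r=4⇒th=2,odd=0
L=2*4+2=10  i=0=0

10,0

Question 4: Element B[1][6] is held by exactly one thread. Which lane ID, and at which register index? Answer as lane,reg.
24,1

c: 6->gid=6  r: 1->tid=0,i&1=1
L=6*4+0=24  i=1=1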